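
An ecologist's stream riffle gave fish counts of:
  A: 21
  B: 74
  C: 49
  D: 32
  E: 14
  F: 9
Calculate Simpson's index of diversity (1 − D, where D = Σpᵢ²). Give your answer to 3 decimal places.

Total N = 21+74+49+32+14+9 = 199, so the proportions are 0.10553, 0.37186, 0.24623, 0.1608, 0.07035, 0.04523 (working shown to 5 dp, full precision carried).
D = 0.10553² + 0.37186² + 0.24623² + 0.1608² + 0.07035² + 0.04523² = 0.01114 + 0.13828 + 0.06063 + 0.02586 + 0.00495 + 0.00205 = 0.24290.
So 1 − D = 0.75710, i.e. 0.757 to 3 decimal places.

0.757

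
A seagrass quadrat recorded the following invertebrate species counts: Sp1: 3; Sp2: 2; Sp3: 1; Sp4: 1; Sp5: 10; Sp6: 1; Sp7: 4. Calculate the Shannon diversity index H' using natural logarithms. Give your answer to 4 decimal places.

Total N = 3+2+1+1+10+1+4 = 22, so the proportions are 0.136364, 0.090909, 0.045455, 0.045455, 0.454545, 0.045455, 0.181818 (working shown to 6 dp, full precision carried).
Each pᵢ ln pᵢ term: 0.136364×(-1.992430)=-0.271695, 0.090909×(-2.397895)=-0.217990, 0.045455×(-3.091042)=-0.140502, 0.045455×(-3.091042)=-0.140502, 0.454545×(-0.788457)=-0.358390, 0.045455×(-3.091042)=-0.140502, 0.181818×(-1.704748)=-0.309954.
Sum = -1.579535, so H' = 1.5795.

1.5795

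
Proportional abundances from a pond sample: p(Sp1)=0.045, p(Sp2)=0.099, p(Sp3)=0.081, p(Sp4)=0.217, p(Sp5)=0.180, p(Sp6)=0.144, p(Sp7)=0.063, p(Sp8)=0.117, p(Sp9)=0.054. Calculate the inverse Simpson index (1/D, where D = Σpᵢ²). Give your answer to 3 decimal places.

D = 0.045² + 0.099² + 0.081² + 0.217² + 0.18² + 0.144² + 0.063² + 0.117² + 0.054² = 0.0020250 + 0.0098010 + 0.0065610 + 0.0470890 + 0.0324000 + 0.0207360 + 0.0039690 + 0.0136890 + 0.0029160 = 0.1391860 (working shown to 7 dp, full precision carried).
So 1/D = 7.18463, i.e. 7.185 to 3 decimal places.

7.185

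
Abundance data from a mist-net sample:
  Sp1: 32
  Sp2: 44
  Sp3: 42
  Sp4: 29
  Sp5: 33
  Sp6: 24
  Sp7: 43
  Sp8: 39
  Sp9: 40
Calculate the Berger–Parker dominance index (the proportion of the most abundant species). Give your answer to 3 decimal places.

Total N = 32+44+42+29+33+24+43+39+40 = 326, so the proportions are 0.09816, 0.13497, 0.12883, 0.08896, 0.10123, 0.07362, 0.1319, 0.11963, 0.1227 (working shown to 5 dp, full precision carried).
The largest proportion is 0.13497, i.e. d = 0.135 to 3 decimal places.

0.135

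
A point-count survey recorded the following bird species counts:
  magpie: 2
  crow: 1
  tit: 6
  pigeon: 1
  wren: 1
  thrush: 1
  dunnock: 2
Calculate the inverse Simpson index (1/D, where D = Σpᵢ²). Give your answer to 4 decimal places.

Total N = 2+1+6+1+1+1+2 = 14, so the proportions are 0.14285714, 0.07142857, 0.42857143, 0.07142857, 0.07142857, 0.07142857, 0.14285714 (working shown to 8 dp, full precision carried).
D = 0.14285714² + 0.07142857² + 0.42857143² + 0.07142857² + 0.07142857² + 0.07142857² + 0.14285714² = 0.02040816 + 0.00510204 + 0.18367347 + 0.00510204 + 0.00510204 + 0.00510204 + 0.02040816 = 0.24489796.
So 1/D = 4.083333, i.e. 4.0833 to 4 decimal places.

4.0833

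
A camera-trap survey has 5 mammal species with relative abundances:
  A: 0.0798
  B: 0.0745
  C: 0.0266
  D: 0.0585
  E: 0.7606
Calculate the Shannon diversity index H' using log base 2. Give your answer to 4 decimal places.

1.2492

Each pᵢ log₂ pᵢ term (working shown to 6 dp, full precision carried): 0.0798×(-3.647467)=-0.291068, 0.0745×(-3.746616)=-0.279123, 0.0266×(-5.232430)=-0.139183, 0.0585×(-4.095420)=-0.239582, 0.7606×(-0.394790)=-0.300277.
Sum = -1.249233, so H' = 1.2492.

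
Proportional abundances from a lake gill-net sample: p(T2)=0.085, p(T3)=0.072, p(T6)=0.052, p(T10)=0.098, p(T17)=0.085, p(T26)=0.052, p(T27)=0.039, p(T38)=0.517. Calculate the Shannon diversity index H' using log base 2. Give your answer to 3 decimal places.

2.324

Each pᵢ log₂ pᵢ term (working shown to 5 dp, full precision carried): 0.085×(-3.55639)=-0.30229, 0.072×(-3.79586)=-0.27330, 0.052×(-4.26534)=-0.22180, 0.098×(-3.35107)=-0.32841, 0.085×(-3.55639)=-0.30229, 0.052×(-4.26534)=-0.22180, 0.039×(-4.68038)=-0.18253, 0.517×(-0.95176)=-0.49206.
Sum = -2.32449, so H' = 2.324.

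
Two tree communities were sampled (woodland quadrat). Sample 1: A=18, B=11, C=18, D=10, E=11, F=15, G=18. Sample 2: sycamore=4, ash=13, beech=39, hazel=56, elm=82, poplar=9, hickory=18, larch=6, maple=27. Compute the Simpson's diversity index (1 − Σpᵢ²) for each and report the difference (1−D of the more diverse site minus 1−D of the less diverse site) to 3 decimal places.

Sample 1: N=101, proportions 0.17822, 0.10891, 0.17822, 0.09901, 0.10891, 0.14851, 0.17822, giving 1−D = 0.84913 (working shown to 5 dp, full precision carried).
Sample 2: N=254, proportions 0.01575, 0.05118, 0.15354, 0.22047, 0.32283, 0.03543, 0.07087, 0.02362, 0.1063, giving 1−D = 0.80259.
Difference = |0.84913 − 0.80259| = 0.04654, i.e. 0.047 to 3 decimal places.

0.047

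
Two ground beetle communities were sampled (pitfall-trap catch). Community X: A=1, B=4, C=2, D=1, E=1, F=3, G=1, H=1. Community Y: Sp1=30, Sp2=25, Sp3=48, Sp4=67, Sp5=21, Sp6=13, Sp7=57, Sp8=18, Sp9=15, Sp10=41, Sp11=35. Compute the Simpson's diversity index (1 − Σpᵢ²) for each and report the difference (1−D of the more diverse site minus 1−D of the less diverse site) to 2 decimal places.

Community X: N=14, proportions 0.0714, 0.2857, 0.1429, 0.0714, 0.0714, 0.2143, 0.0714, 0.0714, giving 1−D = 0.8265 (working shown to 4 dp, full precision carried).
Community Y: N=370, proportions 0.0811, 0.0676, 0.1297, 0.1811, 0.0568, 0.0351, 0.1541, 0.0486, 0.0405, 0.1108, 0.0946, giving 1−D = 0.8858.
Difference = |0.8265 − 0.8858| = 0.0593, i.e. 0.06 to 2 decimal places.

0.06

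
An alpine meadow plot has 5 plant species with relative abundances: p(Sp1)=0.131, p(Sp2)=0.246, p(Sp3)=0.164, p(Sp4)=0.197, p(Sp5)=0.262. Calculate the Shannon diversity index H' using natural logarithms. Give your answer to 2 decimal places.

1.58

Each pᵢ ln pᵢ term (working shown to 4 dp, full precision carried): 0.131×(-2.0326)=-0.2663, 0.246×(-1.4024)=-0.3450, 0.164×(-1.8079)=-0.2965, 0.197×(-1.6246)=-0.3200, 0.262×(-1.3394)=-0.3509.
Sum = -1.5787, so H' = 1.58.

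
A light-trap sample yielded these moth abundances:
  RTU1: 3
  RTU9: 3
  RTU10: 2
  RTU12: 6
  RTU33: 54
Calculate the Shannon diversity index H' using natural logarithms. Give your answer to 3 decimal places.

Total N = 3+3+2+6+54 = 68, so the proportions are 0.04412, 0.04412, 0.02941, 0.08824, 0.79412 (working shown to 5 dp, full precision carried).
Each pᵢ ln pᵢ term: 0.04412×(-3.12090)=-0.13769, 0.04412×(-3.12090)=-0.13769, 0.02941×(-3.52636)=-0.10372, 0.08824×(-2.42775)=-0.21421, 0.79412×(-0.23052)=-0.18306.
Sum = -0.77637, so H' = 0.776.

0.776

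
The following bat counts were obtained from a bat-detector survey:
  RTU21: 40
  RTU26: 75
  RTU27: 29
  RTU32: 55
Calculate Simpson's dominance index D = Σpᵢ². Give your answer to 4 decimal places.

0.2801

Total N = 40+75+29+55 = 199, so the proportions are 0.201005, 0.376884, 0.145729, 0.276382 (working shown to 6 dp, full precision carried).
D = 0.201005² + 0.376884² + 0.145729² + 0.276382² = 0.040403 + 0.142042 + 0.021237 + 0.076387 = 0.280069.
To 4 decimal places, D = 0.2801.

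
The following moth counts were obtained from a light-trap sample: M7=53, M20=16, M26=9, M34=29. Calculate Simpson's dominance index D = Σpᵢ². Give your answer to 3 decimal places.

Total N = 53+16+9+29 = 107, so the proportions are 0.49533, 0.14953, 0.08411, 0.27103 (working shown to 5 dp, full precision carried).
D = 0.49533² + 0.14953² + 0.08411² + 0.27103² = 0.24535 + 0.02236 + 0.00707 + 0.07346 = 0.34824.
To 3 decimal places, D = 0.348.

0.348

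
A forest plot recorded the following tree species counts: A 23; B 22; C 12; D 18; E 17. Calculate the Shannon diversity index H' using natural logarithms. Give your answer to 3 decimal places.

1.586

Total N = 23+22+12+18+17 = 92, so the proportions are 0.25, 0.23913, 0.13043, 0.19565, 0.18478 (working shown to 5 dp, full precision carried).
Each pᵢ ln pᵢ term: 0.25×(-1.38629)=-0.34657, 0.23913×(-1.43075)=-0.34213, 0.13043×(-2.03688)=-0.26568, 0.19565×(-1.63142)=-0.31919, 0.18478×(-1.68858)=-0.31202.
Sum = -1.58560, so H' = 1.586.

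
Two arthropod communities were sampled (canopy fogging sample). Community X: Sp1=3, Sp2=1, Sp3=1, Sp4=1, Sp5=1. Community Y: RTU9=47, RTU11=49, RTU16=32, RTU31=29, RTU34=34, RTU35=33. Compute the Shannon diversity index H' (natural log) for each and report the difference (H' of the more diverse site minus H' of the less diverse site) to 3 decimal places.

0.296

Community X: N=7, proportions 0.42857, 0.14286, 0.14286, 0.14286, 0.14286, giving H' = 1.47508 (working shown to 5 dp, full precision carried).
Community Y: N=224, proportions 0.20982, 0.21875, 0.14286, 0.12946, 0.15179, 0.14732, giving H' = 1.77106.
Difference = |1.47508 − 1.77106| = 0.29598, i.e. 0.296 to 3 decimal places.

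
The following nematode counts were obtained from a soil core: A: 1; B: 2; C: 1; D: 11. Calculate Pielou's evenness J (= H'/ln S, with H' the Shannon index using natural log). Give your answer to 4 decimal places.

Total N = 1+2+1+11 = 15, so the proportions are 0.066667, 0.133333, 0.066667, 0.733333 (working shown to 6 dp, full precision carried).
H' = −Σ pᵢ ln pᵢ = −((-0.180537) + (-0.268654) + (-0.180537) + (-0.227447)) = 0.857174.
With S = 4 species, ln S = 1.386294, so J = 0.857174/1.386294 = 0.618320, i.e. 0.6183 to 4 decimal places.

0.6183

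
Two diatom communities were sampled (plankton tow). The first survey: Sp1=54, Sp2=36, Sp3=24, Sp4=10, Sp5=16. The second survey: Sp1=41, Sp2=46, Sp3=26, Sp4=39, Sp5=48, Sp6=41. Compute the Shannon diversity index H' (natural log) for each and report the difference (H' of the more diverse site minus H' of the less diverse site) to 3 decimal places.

0.320

The first survey: N=140, proportions 0.38571, 0.25714, 0.17143, 0.07143, 0.11429, giving H' = 1.45541 (working shown to 5 dp, full precision carried).
The second survey: N=241, proportions 0.17012, 0.19087, 0.10788, 0.16183, 0.19917, 0.17012, giving H' = 1.77510.
Difference = |1.45541 − 1.77510| = 0.31969, i.e. 0.320 to 3 decimal places.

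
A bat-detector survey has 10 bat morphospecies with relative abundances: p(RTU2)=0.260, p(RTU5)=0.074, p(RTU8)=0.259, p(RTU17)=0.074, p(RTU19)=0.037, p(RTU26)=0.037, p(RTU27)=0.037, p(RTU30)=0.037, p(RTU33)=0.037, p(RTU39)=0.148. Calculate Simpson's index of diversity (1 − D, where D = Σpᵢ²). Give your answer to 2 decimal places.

D = 0.26² + 0.074² + 0.259² + 0.074² + 0.037² + 0.037² + 0.037² + 0.037² + 0.037² + 0.148² = 0.0676 + 0.0055 + 0.0671 + 0.0055 + 0.0014 + 0.0014 + 0.0014 + 0.0014 + 0.0014 + 0.0219 = 0.1744 (working shown to 4 dp, full precision carried).
So 1 − D = 0.8256, i.e. 0.83 to 2 decimal places.

0.83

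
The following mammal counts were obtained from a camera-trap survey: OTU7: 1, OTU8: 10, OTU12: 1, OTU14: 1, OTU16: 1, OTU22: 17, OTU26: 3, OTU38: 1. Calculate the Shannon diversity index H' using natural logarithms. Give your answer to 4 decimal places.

Total N = 1+10+1+1+1+17+3+1 = 35, so the proportions are 0.028571, 0.285714, 0.028571, 0.028571, 0.028571, 0.485714, 0.085714, 0.028571 (working shown to 6 dp, full precision carried).
Each pᵢ ln pᵢ term: 0.028571×(-3.555348)=-0.101581, 0.285714×(-1.252763)=-0.357932, 0.028571×(-3.555348)=-0.101581, 0.028571×(-3.555348)=-0.101581, 0.028571×(-3.555348)=-0.101581, 0.485714×(-0.722135)=-0.350751, 0.085714×(-2.456736)=-0.210577, 0.028571×(-3.555348)=-0.101581.
Sum = -1.427168, so H' = 1.4272.

1.4272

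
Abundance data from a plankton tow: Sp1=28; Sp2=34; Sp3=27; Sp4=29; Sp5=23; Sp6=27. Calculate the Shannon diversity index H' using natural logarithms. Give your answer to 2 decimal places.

Total N = 28+34+27+29+23+27 = 168, so the proportions are 0.16667, 0.20238, 0.16071, 0.17262, 0.1369, 0.16071 (working shown to 5 dp, full precision carried).
Each pᵢ ln pᵢ term: 0.16667×(-1.79176)=-0.29863, 0.20238×(-1.59760)=-0.32332, 0.16071×(-1.82813)=-0.29381, 0.17262×(-1.75667)=-0.30323, 0.1369×(-1.98847)=-0.27223, 0.16071×(-1.82813)=-0.29381.
Sum = -1.78503, so H' = 1.79.

1.79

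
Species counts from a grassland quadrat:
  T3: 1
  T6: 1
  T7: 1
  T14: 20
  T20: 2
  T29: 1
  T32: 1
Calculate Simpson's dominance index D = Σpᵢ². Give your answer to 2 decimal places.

Total N = 1+1+1+20+2+1+1 = 27, so the proportions are 0.037, 0.037, 0.037, 0.7407, 0.0741, 0.037, 0.037 (working shown to 4 dp, full precision carried).
D = 0.037² + 0.037² + 0.037² + 0.7407² + 0.0741² + 0.037² + 0.037² = 0.0014 + 0.0014 + 0.0014 + 0.5487 + 0.0055 + 0.0014 + 0.0014 = 0.5610.
To 2 decimal places, D = 0.56.

0.56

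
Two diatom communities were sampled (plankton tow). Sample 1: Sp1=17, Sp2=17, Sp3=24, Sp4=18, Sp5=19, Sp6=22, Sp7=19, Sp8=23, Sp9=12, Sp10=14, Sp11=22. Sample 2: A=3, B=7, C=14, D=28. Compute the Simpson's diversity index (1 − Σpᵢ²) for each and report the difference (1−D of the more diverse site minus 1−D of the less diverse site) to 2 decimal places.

0.29

Sample 1: N=207, proportions 0.0821, 0.0821, 0.1159, 0.087, 0.0918, 0.1063, 0.0918, 0.1111, 0.058, 0.0676, 0.1063, giving 1−D = 0.9058 (working shown to 4 dp, full precision carried).
Sample 2: N=52, proportions 0.0577, 0.1346, 0.2692, 0.5385, giving 1−D = 0.6161.
Difference = |0.9058 − 0.6161| = 0.2897, i.e. 0.29 to 2 decimal places.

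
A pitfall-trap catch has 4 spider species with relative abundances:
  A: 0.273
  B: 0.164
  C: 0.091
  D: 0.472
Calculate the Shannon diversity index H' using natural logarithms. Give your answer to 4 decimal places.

1.2234

Each pᵢ ln pᵢ term (working shown to 6 dp, full precision carried): 0.273×(-1.298283)=-0.354431, 0.164×(-1.807889)=-0.296494, 0.091×(-2.396896)=-0.218118, 0.472×(-0.750776)=-0.354366.
Sum = -1.223409, so H' = 1.2234.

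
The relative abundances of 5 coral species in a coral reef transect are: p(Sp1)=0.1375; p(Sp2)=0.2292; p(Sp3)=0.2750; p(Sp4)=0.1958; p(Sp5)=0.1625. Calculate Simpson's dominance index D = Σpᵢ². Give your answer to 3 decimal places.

D = 0.1375² + 0.2292² + 0.275² + 0.1958² + 0.1625² = 0.01891 + 0.05253 + 0.07563 + 0.03834 + 0.02641 = 0.21181 (working shown to 5 dp, full precision carried).
To 3 decimal places, D = 0.212.

0.212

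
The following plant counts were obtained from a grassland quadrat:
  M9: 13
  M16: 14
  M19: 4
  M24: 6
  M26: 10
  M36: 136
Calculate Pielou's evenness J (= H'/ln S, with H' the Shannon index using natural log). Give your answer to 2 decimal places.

0.54

Total N = 13+14+4+6+10+136 = 183, so the proportions are 0.071, 0.0765, 0.0219, 0.0328, 0.0546, 0.7432 (working shown to 4 dp, full precision carried).
H' = −Σ pᵢ ln pᵢ = −((-0.1879) + (-0.1966) + (-0.0836) + (-0.1121) + (-0.1588) + (-0.2206)) = 0.9596.
With S = 6 species, ln S = 1.7918, so J = 0.9596/1.7918 = 0.5355, i.e. 0.54 to 2 decimal places.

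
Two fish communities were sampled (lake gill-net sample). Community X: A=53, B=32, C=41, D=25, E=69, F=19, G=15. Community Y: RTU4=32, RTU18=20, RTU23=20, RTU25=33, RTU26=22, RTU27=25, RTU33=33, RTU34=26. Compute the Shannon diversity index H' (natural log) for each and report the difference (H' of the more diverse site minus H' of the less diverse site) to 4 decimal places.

0.2339

Community X: N=254, proportions 0.208661, 0.125984, 0.161417, 0.098425, 0.271654, 0.074803, 0.059055, giving H' = 1.825618 (working shown to 6 dp, full precision carried).
Community Y: N=211, proportions 0.151659, 0.094787, 0.094787, 0.156398, 0.104265, 0.118483, 0.156398, 0.123223, giving H' = 2.059499.
Difference = |1.825618 − 2.059499| = 0.233881, i.e. 0.2339 to 4 decimal places.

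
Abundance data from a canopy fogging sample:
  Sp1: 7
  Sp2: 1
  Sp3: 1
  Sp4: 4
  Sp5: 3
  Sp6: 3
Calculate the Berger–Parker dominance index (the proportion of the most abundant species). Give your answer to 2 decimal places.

Total N = 7+1+1+4+3+3 = 19, so the proportions are 0.3684, 0.0526, 0.0526, 0.2105, 0.1579, 0.1579 (working shown to 4 dp, full precision carried).
The largest proportion is 0.3684, i.e. d = 0.37 to 2 decimal places.

0.37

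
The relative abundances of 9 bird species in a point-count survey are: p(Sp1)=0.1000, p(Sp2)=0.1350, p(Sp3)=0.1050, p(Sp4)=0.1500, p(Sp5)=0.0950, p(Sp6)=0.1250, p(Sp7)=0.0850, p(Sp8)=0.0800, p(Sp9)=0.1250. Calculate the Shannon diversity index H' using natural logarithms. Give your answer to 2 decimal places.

2.18

Each pᵢ ln pᵢ term (working shown to 4 dp, full precision carried): 0.1×(-2.3026)=-0.2303, 0.135×(-2.0025)=-0.2703, 0.105×(-2.2538)=-0.2366, 0.15×(-1.8971)=-0.2846, 0.095×(-2.3539)=-0.2236, 0.125×(-2.0794)=-0.2599, 0.085×(-2.4651)=-0.2095, 0.08×(-2.5257)=-0.2021, 0.125×(-2.0794)=-0.2599.
Sum = -2.1769, so H' = 2.18.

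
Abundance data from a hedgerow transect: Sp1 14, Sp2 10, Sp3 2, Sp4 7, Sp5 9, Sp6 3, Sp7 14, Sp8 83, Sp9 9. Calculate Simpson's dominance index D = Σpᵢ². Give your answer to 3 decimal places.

0.334

Total N = 14+10+2+7+9+3+14+83+9 = 151, so the proportions are 0.09272, 0.06623, 0.01325, 0.04636, 0.0596, 0.01987, 0.09272, 0.54967, 0.0596 (working shown to 5 dp, full precision carried).
D = 0.09272² + 0.06623² + 0.01325² + 0.04636² + 0.0596² + 0.01987² + 0.09272² + 0.54967² + 0.0596² = 0.00860 + 0.00439 + 0.00018 + 0.00215 + 0.00355 + 0.00039 + 0.00860 + 0.30214 + 0.00355 = 0.33354.
To 3 decimal places, D = 0.334.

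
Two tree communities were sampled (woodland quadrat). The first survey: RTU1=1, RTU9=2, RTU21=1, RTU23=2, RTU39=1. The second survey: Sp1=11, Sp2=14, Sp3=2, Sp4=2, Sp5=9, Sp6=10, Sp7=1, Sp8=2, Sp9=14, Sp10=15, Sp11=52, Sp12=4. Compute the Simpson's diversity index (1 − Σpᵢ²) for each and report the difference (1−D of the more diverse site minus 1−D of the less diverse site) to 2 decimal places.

0.03

The first survey: N=7, proportions 0.14286, 0.28571, 0.14286, 0.28571, 0.14286, giving 1−D = 0.77551 (working shown to 5 dp, full precision carried).
The second survey: N=136, proportions 0.08088, 0.10294, 0.01471, 0.01471, 0.06618, 0.07353, 0.00735, 0.01471, 0.10294, 0.11029, 0.38235, 0.02941, giving 1−D = 0.80255.
Difference = |0.77551 − 0.80255| = 0.02704, i.e. 0.03 to 2 decimal places.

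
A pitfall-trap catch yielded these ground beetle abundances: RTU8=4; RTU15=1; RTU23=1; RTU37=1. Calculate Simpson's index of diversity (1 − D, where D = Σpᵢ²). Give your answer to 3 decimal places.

0.612

Total N = 4+1+1+1 = 7, so the proportions are 0.57143, 0.14286, 0.14286, 0.14286 (working shown to 5 dp, full precision carried).
D = 0.57143² + 0.14286² + 0.14286² + 0.14286² = 0.32653 + 0.02041 + 0.02041 + 0.02041 = 0.38776.
So 1 − D = 0.61224, i.e. 0.612 to 3 decimal places.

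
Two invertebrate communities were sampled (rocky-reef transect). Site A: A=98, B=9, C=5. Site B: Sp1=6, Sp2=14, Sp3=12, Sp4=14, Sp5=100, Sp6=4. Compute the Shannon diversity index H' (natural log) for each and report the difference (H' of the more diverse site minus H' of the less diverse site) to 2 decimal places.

Site A: N=112, proportions 0.875, 0.08036, 0.04464, giving H' = 0.45824 (working shown to 5 dp, full precision carried).
Site B: N=150, proportions 0.04, 0.09333, 0.08, 0.09333, 0.66667, 0.02667, giving H' = 1.14047.
Difference = |0.45824 − 1.14047| = 0.68223, i.e. 0.68 to 2 decimal places.

0.68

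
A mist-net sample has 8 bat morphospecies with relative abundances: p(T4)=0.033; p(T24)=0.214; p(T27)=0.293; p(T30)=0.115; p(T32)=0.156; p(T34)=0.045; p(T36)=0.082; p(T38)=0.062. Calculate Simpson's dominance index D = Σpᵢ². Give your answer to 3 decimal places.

D = 0.033² + 0.214² + 0.293² + 0.115² + 0.156² + 0.045² + 0.082² + 0.062² = 0.00109 + 0.04580 + 0.08585 + 0.01323 + 0.02434 + 0.00202 + 0.00672 + 0.00384 = 0.18289 (working shown to 5 dp, full precision carried).
To 3 decimal places, D = 0.183.

0.183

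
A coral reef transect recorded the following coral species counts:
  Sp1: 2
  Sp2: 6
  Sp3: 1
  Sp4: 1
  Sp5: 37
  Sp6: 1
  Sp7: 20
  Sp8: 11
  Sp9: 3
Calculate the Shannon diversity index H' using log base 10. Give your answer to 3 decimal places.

Total N = 2+6+1+1+37+1+20+11+3 = 82, so the proportions are 0.02439, 0.07317, 0.0122, 0.0122, 0.45122, 0.0122, 0.2439, 0.13415, 0.03659 (working shown to 5 dp, full precision carried).
Each pᵢ log₁₀ pᵢ term: 0.02439×(-1.61278)=-0.03934, 0.07317×(-1.13566)=-0.08310, 0.0122×(-1.91381)=-0.02334, 0.0122×(-1.91381)=-0.02334, 0.45122×(-0.34561)=-0.15595, 0.0122×(-1.91381)=-0.02334, 0.2439×(-0.61278)=-0.14946, 0.13415×(-0.87242)=-0.11703, 0.03659×(-1.43669)=-0.05256.
Sum = -0.66745, so H' = 0.667.

0.667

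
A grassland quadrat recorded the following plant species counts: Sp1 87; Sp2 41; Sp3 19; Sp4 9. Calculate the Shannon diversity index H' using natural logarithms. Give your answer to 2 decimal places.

Total N = 87+41+19+9 = 156, so the proportions are 0.5577, 0.2628, 0.1218, 0.0577 (working shown to 4 dp, full precision carried).
Each pᵢ ln pᵢ term: 0.5577×(-0.5839)=-0.3257, 0.2628×(-1.3363)=-0.3512, 0.1218×(-2.1054)=-0.2564, 0.0577×(-2.8526)=-0.1646.
Sum = -1.0979, so H' = 1.10.

1.10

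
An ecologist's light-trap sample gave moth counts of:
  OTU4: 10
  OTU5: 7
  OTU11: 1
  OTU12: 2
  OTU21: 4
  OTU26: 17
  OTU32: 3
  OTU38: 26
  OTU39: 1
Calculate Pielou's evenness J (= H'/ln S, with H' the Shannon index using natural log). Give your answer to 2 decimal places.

0.79

Total N = 10+7+1+2+4+17+3+26+1 = 71, so the proportions are 0.1408, 0.0986, 0.0141, 0.0282, 0.0563, 0.2394, 0.0423, 0.3662, 0.0141 (working shown to 4 dp, full precision carried).
H' = −Σ pᵢ ln pᵢ = −((-0.2761) + (-0.2284) + (-0.0600) + (-0.1006) + (-0.1620) + (-0.3423) + (-0.1337) + (-0.3679) + (-0.0600)) = 1.7310.
With S = 9 species, ln S = 2.1972, so J = 1.7310/2.1972 = 0.7878, i.e. 0.79 to 2 decimal places.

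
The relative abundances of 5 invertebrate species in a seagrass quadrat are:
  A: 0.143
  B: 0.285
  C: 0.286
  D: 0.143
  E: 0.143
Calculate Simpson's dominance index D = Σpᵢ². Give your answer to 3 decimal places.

D = 0.143² + 0.285² + 0.286² + 0.143² + 0.143² = 0.02045 + 0.08122 + 0.08180 + 0.02045 + 0.02045 = 0.22437 (working shown to 5 dp, full precision carried).
To 3 decimal places, D = 0.224.

0.224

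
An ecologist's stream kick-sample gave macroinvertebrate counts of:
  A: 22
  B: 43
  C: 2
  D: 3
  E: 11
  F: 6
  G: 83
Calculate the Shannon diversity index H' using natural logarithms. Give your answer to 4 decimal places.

1.3810

Total N = 22+43+2+3+11+6+83 = 170, so the proportions are 0.129412, 0.252941, 0.011765, 0.017647, 0.064706, 0.035294, 0.488235 (working shown to 6 dp, full precision carried).
Each pᵢ ln pᵢ term: 0.129412×(-2.044756)=-0.264615, 0.252941×(-1.374598)=-0.347693, 0.011765×(-4.442651)=-0.052266, 0.017647×(-4.037186)=-0.071244, 0.064706×(-2.737903)=-0.177158, 0.035294×(-3.344039)=-0.118025, 0.488235×(-0.716958)=-0.350044.
Sum = -1.381046, so H' = 1.3810.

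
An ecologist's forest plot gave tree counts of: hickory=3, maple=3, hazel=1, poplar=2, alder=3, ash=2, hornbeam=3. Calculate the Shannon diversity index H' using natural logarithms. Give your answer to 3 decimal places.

1.895

Total N = 3+3+1+2+3+2+3 = 17, so the proportions are 0.17647, 0.17647, 0.05882, 0.11765, 0.17647, 0.11765, 0.17647 (working shown to 5 dp, full precision carried).
Each pᵢ ln pᵢ term: 0.17647×(-1.73460)=-0.30611, 0.17647×(-1.73460)=-0.30611, 0.05882×(-2.83321)=-0.16666, 0.11765×(-2.14007)=-0.25177, 0.17647×(-1.73460)=-0.30611, 0.11765×(-2.14007)=-0.25177, 0.17647×(-1.73460)=-0.30611.
Sum = -1.89463, so H' = 1.895.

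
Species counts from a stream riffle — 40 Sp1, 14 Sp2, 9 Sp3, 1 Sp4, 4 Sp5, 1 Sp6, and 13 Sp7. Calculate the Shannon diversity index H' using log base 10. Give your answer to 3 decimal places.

Total N = 40+14+9+1+4+1+13 = 82, so the proportions are 0.4878, 0.17073, 0.10976, 0.0122, 0.04878, 0.0122, 0.15854 (working shown to 5 dp, full precision carried).
Each pᵢ log₁₀ pᵢ term: 0.4878×(-0.31175)=-0.15208, 0.17073×(-0.76769)=-0.13107, 0.10976×(-0.95957)=-0.10532, 0.0122×(-1.91381)=-0.02334, 0.04878×(-1.31175)=-0.06399, 0.0122×(-1.91381)=-0.02334, 0.15854×(-0.79987)=-0.12681.
Sum = -0.62594, so H' = 0.626.

0.626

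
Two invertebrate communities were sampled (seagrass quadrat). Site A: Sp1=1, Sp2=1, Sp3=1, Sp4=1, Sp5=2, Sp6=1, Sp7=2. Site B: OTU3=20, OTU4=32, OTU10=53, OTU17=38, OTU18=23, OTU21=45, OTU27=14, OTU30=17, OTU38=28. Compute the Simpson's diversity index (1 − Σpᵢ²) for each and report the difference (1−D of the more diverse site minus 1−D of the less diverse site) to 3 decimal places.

Site A: N=9, proportions 0.111111, 0.111111, 0.111111, 0.111111, 0.222222, 0.111111, 0.222222, giving 1−D = 0.839506 (working shown to 6 dp, full precision carried).
Site B: N=270, proportions 0.074074, 0.118519, 0.196296, 0.140741, 0.085185, 0.166667, 0.051852, 0.062963, 0.103704, giving 1−D = 0.869684.
Difference = |0.839506 − 0.869684| = 0.030178, i.e. 0.030 to 3 decimal places.

0.030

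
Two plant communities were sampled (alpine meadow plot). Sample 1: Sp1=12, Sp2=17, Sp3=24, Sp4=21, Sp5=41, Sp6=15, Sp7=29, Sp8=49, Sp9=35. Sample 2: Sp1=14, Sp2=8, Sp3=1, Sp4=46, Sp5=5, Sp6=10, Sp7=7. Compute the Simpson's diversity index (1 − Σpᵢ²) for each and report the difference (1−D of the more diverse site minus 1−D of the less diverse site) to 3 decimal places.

0.176

Sample 1: N=243, proportions 0.04938, 0.06996, 0.09877, 0.08642, 0.16872, 0.06173, 0.11934, 0.20165, 0.14403, giving 1−D = 0.86752 (working shown to 5 dp, full precision carried).
Sample 2: N=91, proportions 0.15385, 0.08791, 0.01099, 0.50549, 0.05495, 0.10989, 0.07692, giving 1−D = 0.69195.
Difference = |0.86752 − 0.69195| = 0.17557, i.e. 0.176 to 3 decimal places.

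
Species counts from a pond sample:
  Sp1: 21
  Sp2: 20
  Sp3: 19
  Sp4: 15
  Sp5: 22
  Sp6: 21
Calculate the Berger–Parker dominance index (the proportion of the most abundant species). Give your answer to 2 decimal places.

Total N = 21+20+19+15+22+21 = 118, so the proportions are 0.178, 0.1695, 0.161, 0.1271, 0.1864, 0.178 (working shown to 4 dp, full precision carried).
The largest proportion is 0.1864, i.e. d = 0.19 to 2 decimal places.

0.19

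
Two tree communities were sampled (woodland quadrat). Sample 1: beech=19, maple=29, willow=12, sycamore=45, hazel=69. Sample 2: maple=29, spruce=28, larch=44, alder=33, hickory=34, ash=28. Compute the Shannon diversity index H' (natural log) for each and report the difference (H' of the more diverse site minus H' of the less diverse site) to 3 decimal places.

Sample 1: N=174, proportions 0.1092, 0.16667, 0.06897, 0.25862, 0.39655, giving H' = 1.44142 (working shown to 5 dp, full precision carried).
Sample 2: N=196, proportions 0.14796, 0.14286, 0.22449, 0.16837, 0.17347, 0.14286, giving H' = 1.77791.
Difference = |1.44142 − 1.77791| = 0.33649, i.e. 0.336 to 3 decimal places.

0.336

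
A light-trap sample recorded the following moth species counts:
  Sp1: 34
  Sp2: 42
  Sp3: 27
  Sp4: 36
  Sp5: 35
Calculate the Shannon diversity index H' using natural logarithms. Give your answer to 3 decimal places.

1.600

Total N = 34+42+27+36+35 = 174, so the proportions are 0.1954, 0.24138, 0.15517, 0.2069, 0.20115 (working shown to 5 dp, full precision carried).
Each pᵢ ln pᵢ term: 0.1954×(-1.63269)=-0.31903, 0.24138×(-1.42139)=-0.34309, 0.15517×(-1.86322)=-0.28912, 0.2069×(-1.57554)=-0.32597, 0.20115×(-1.60371)=-0.32258.
Sum = -1.59980, so H' = 1.600.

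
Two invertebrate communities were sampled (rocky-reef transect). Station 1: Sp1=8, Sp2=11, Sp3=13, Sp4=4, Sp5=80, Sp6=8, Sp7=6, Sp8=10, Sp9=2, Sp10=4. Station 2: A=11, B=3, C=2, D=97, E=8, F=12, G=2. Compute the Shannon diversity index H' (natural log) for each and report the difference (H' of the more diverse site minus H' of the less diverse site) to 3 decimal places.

0.595

Station 1: N=146, proportions 0.05479, 0.07534, 0.08904, 0.0274, 0.54795, 0.05479, 0.0411, 0.06849, 0.0137, 0.0274, giving H' = 1.62876 (working shown to 5 dp, full precision carried).
Station 2: N=135, proportions 0.08148, 0.02222, 0.01481, 0.71852, 0.05926, 0.08889, 0.01481, giving H' = 1.03382.
Difference = |1.62876 − 1.03382| = 0.59494, i.e. 0.595 to 3 decimal places.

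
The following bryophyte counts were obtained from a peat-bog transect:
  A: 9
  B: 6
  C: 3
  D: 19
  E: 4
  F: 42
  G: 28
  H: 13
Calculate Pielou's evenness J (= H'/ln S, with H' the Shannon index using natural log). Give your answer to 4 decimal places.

Total N = 9+6+3+19+4+42+28+13 = 124, so the proportions are 0.072581, 0.048387, 0.024194, 0.153226, 0.032258, 0.33871, 0.225806, 0.104839 (working shown to 6 dp, full precision carried).
H' = −Σ pᵢ ln pᵢ = −((-0.190383) + (-0.146541) + (-0.090040) + (-0.287427) + (-0.110774) + (-0.366691) + (-0.336017) + (-0.236446)) = 1.764321.
With S = 8 species, ln S = 2.079442, so J = 1.764321/2.079442 = 0.848459, i.e. 0.8485 to 4 decimal places.

0.8485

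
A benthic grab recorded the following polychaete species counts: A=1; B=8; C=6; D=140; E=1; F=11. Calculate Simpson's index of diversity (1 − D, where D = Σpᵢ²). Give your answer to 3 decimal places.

0.289

Total N = 1+8+6+140+1+11 = 167, so the proportions are 0.00599, 0.0479, 0.03593, 0.83832, 0.00599, 0.06587 (working shown to 5 dp, full precision carried).
D = 0.00599² + 0.0479² + 0.03593² + 0.83832² + 0.00599² + 0.06587² = 0.00004 + 0.00229 + 0.00129 + 0.70279 + 0.00004 + 0.00434 = 0.71078.
So 1 − D = 0.28922, i.e. 0.289 to 3 decimal places.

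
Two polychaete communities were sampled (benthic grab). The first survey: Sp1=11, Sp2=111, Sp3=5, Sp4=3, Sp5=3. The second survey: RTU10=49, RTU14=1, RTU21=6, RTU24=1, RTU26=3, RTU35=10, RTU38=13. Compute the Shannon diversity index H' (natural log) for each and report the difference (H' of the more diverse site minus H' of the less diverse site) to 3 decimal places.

0.621

The first survey: N=133, proportions 0.08271, 0.83459, 0.03759, 0.02256, 0.02256, giving H' = 0.65145 (working shown to 5 dp, full precision carried).
The second survey: N=83, proportions 0.59036, 0.01205, 0.07229, 0.01205, 0.03614, 0.12048, 0.15663, giving H' = 1.27287.
Difference = |0.65145 − 1.27287| = 0.62142, i.e. 0.621 to 3 decimal places.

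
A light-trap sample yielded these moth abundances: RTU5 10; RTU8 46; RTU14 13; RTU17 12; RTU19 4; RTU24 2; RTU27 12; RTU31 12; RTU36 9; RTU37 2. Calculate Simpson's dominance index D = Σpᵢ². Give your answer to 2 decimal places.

Total N = 10+46+13+12+4+2+12+12+9+2 = 122, so the proportions are 0.082, 0.377, 0.1066, 0.0984, 0.0328, 0.0164, 0.0984, 0.0984, 0.0738, 0.0164 (working shown to 4 dp, full precision carried).
D = 0.082² + 0.377² + 0.1066² + 0.0984² + 0.0328² + 0.0164² + 0.0984² + 0.0984² + 0.0738² + 0.0164² = 0.0067 + 0.1422 + 0.0114 + 0.0097 + 0.0011 + 0.0003 + 0.0097 + 0.0097 + 0.0054 + 0.0003 = 0.1963.
To 2 decimal places, D = 0.20.

0.20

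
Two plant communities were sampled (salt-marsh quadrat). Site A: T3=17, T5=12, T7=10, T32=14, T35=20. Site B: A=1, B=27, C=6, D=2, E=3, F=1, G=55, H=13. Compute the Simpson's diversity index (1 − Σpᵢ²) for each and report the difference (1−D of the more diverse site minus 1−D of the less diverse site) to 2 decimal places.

Site A: N=73, proportions 0.2329, 0.1644, 0.137, 0.1918, 0.274, giving 1−D = 0.7881 (working shown to 4 dp, full precision carried).
Site B: N=108, proportions 0.0093, 0.25, 0.0556, 0.0185, 0.0278, 0.0093, 0.5093, 0.1204, giving 1−D = 0.6593.
Difference = |0.7881 − 0.6593| = 0.1288, i.e. 0.13 to 2 decimal places.

0.13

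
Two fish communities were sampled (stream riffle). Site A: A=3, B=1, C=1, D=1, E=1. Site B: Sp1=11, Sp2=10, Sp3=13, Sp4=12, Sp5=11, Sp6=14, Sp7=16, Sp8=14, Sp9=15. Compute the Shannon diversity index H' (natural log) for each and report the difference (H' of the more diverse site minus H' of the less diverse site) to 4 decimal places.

Site A: N=7, proportions 0.428571, 0.142857, 0.142857, 0.142857, 0.142857, giving H' = 1.475076 (working shown to 6 dp, full precision carried).
Site B: N=116, proportions 0.094828, 0.086207, 0.112069, 0.103448, 0.094828, 0.12069, 0.137931, 0.12069, 0.12931, giving H' = 2.186189.
Difference = |1.475076 − 2.186189| = 0.711113, i.e. 0.7111 to 4 decimal places.

0.7111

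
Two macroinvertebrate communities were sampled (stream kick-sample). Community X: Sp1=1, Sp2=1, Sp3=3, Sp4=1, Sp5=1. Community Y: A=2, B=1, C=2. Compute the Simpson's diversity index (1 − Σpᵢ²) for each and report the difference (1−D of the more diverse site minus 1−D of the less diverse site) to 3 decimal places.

0.095

Community X: N=7, proportions 0.14286, 0.14286, 0.42857, 0.14286, 0.14286, giving 1−D = 0.73469 (working shown to 5 dp, full precision carried).
Community Y: N=5, proportions 0.4, 0.2, 0.4, giving 1−D = 0.64000.
Difference = |0.73469 − 0.64000| = 0.09469, i.e. 0.095 to 3 decimal places.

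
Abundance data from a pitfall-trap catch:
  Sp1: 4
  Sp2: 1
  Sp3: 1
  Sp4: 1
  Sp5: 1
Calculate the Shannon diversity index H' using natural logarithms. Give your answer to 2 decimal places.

Total N = 4+1+1+1+1 = 8, so the proportions are 0.5, 0.125, 0.125, 0.125, 0.125 (working shown to 4 dp, full precision carried).
Each pᵢ ln pᵢ term: 0.5×(-0.6931)=-0.3466, 0.125×(-2.0794)=-0.2599, 0.125×(-2.0794)=-0.2599, 0.125×(-2.0794)=-0.2599, 0.125×(-2.0794)=-0.2599.
Sum = -1.3863, so H' = 1.39.

1.39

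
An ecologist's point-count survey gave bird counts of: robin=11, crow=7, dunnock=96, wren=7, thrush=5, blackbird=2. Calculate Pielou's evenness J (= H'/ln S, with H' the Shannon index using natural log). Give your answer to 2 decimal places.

Total N = 11+7+96+7+5+2 = 128, so the proportions are 0.0859, 0.0547, 0.75, 0.0547, 0.0391, 0.0156 (working shown to 4 dp, full precision carried).
H' = −Σ pᵢ ln pᵢ = −((-0.2109) + (-0.1589) + (-0.2158) + (-0.1589) + (-0.1267) + (-0.0650)) = 0.9362.
With S = 6 species, ln S = 1.7918, so J = 0.9362/1.7918 = 0.5225, i.e. 0.52 to 2 decimal places.

0.52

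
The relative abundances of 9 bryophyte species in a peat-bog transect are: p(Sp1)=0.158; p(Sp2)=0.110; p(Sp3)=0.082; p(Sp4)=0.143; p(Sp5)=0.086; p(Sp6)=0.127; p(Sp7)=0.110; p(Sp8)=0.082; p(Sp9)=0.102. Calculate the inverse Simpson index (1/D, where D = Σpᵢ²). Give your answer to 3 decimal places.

D = 0.158² + 0.11² + 0.082² + 0.143² + 0.086² + 0.127² + 0.11² + 0.082² + 0.102² = 0.0249640 + 0.0121000 + 0.0067240 + 0.0204490 + 0.0073960 + 0.0161290 + 0.0121000 + 0.0067240 + 0.0104040 = 0.1169900 (working shown to 7 dp, full precision carried).
So 1/D = 8.54774, i.e. 8.548 to 3 decimal places.

8.548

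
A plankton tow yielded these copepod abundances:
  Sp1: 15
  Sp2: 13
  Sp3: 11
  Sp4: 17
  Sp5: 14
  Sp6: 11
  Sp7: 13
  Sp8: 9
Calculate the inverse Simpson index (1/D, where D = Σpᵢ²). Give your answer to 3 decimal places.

7.738

Total N = 15+13+11+17+14+11+13+9 = 103, so the proportions are 0.1456311, 0.1262136, 0.1067961, 0.1650485, 0.1359223, 0.1067961, 0.1262136, 0.0873786 (working shown to 7 dp, full precision carried).
D = 0.1456311² + 0.1262136² + 0.1067961² + 0.1650485² + 0.1359223² + 0.1067961² + 0.1262136² + 0.0873786² = 0.0212084 + 0.0159299 + 0.0114054 + 0.0272410 + 0.0184749 + 0.0114054 + 0.0159299 + 0.0076350 = 0.1292299.
So 1/D = 7.73815, i.e. 7.738 to 3 decimal places.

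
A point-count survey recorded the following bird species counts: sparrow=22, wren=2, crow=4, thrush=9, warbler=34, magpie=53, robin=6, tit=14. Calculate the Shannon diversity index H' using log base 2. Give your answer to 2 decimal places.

2.43

Total N = 22+2+4+9+34+53+6+14 = 144, so the proportions are 0.1528, 0.0139, 0.0278, 0.0625, 0.2361, 0.3681, 0.0417, 0.0972 (working shown to 4 dp, full precision carried).
Each pᵢ log₂ pᵢ term: 0.1528×(-2.7105)=-0.4141, 0.0139×(-6.1699)=-0.0857, 0.0278×(-5.1699)=-0.1436, 0.0625×(-4.0000)=-0.2500, 0.2361×(-2.0825)=-0.4917, 0.3681×(-1.4420)=-0.5307, 0.0417×(-4.5850)=-0.1910, 0.0972×(-3.3626)=-0.3269.
Sum = -2.4338, so H' = 2.43.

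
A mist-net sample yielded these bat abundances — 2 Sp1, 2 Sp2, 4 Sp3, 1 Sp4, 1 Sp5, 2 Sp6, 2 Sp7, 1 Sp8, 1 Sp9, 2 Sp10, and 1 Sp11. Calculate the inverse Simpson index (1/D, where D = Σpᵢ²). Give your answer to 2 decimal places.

Total N = 2+2+4+1+1+2+2+1+1+2+1 = 19, so the proportions are 0.1052632, 0.1052632, 0.2105263, 0.0526316, 0.0526316, 0.1052632, 0.1052632, 0.0526316, 0.0526316, 0.1052632, 0.0526316 (working shown to 7 dp, full precision carried).
D = 0.1052632² + 0.1052632² + 0.2105263² + 0.0526316² + 0.0526316² + 0.1052632² + 0.1052632² + 0.0526316² + 0.0526316² + 0.1052632² + 0.0526316² = 0.0110803 + 0.0110803 + 0.0443213 + 0.0027701 + 0.0027701 + 0.0110803 + 0.0110803 + 0.0027701 + 0.0027701 + 0.0110803 + 0.0027701 = 0.1135734.
So 1/D = 8.80488, i.e. 8.80 to 2 decimal places.

8.80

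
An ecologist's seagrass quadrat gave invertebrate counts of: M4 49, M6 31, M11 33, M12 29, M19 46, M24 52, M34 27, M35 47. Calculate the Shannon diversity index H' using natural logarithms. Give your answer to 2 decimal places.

Total N = 49+31+33+29+46+52+27+47 = 314, so the proportions are 0.1561, 0.0987, 0.1051, 0.0924, 0.1465, 0.1656, 0.086, 0.1497 (working shown to 4 dp, full precision carried).
Each pᵢ ln pᵢ term: 0.1561×(-1.8576)=-0.2899, 0.0987×(-2.3154)=-0.2286, 0.1051×(-2.2529)=-0.2368, 0.0924×(-2.3821)=-0.2200, 0.1465×(-1.9208)=-0.2814, 0.1656×(-1.7981)=-0.2978, 0.086×(-2.4536)=-0.2110, 0.1497×(-1.8992)=-0.2843.
Sum = -2.0497, so H' = 2.05.

2.05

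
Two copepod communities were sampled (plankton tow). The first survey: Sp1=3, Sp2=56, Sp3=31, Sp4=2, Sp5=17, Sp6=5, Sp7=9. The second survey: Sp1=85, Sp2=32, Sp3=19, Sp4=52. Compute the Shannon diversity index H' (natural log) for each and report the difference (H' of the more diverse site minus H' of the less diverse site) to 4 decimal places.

0.2108

The first survey: N=123, proportions 0.02439, 0.455285, 0.252033, 0.01626, 0.138211, 0.04065, 0.073171, giving H' = 1.458182 (working shown to 6 dp, full precision carried).
The second survey: N=188, proportions 0.452128, 0.170213, 0.101064, 0.276596, giving H' = 1.247410.
Difference = |1.458182 − 1.247410| = 0.210772, i.e. 0.2108 to 4 decimal places.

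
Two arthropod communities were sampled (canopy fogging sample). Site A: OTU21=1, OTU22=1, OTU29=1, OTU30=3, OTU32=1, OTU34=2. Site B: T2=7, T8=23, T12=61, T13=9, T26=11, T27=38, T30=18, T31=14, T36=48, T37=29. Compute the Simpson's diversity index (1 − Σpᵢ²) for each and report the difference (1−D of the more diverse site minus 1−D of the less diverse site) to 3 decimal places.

Site A: N=9, proportions 0.1111111, 0.1111111, 0.1111111, 0.3333333, 0.1111111, 0.2222222, giving 1−D = 0.7901235 (working shown to 7 dp, full precision carried).
Site B: N=258, proportions 0.0271318, 0.0891473, 0.2364341, 0.0348837, 0.0426357, 0.1472868, 0.0697674, 0.0542636, 0.1860465, 0.1124031, giving 1−D = 0.8556277.
Difference = |0.7901235 − 0.8556277| = 0.0655042, i.e. 0.066 to 3 decimal places.

0.066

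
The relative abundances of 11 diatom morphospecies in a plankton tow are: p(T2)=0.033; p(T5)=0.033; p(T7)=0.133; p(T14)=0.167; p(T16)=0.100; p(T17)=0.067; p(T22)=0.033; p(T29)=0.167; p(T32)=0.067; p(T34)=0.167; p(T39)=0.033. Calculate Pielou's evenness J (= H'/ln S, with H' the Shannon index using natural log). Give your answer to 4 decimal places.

H' = −Σ pᵢ ln pᵢ = −((-0.112571) + (-0.112571) + (-0.268315) + (-0.298890) + (-0.230259) + (-0.181105) + (-0.112571) + (-0.298890) + (-0.181105) + (-0.298890) + (-0.112571)) = 2.207739 (working shown to 6 dp, full precision carried).
With S = 11 species, ln S = 2.397895, so J = 2.207739/2.397895 = 0.920699, i.e. 0.9207 to 4 decimal places.

0.9207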